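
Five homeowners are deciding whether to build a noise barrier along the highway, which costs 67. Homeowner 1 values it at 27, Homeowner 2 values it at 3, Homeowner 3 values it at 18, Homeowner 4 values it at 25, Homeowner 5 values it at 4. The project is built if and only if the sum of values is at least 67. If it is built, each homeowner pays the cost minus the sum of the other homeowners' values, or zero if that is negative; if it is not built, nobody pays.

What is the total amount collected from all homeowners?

40

Total value 77 ≥ cost 67, so it is built.
Homeowner 1: others sum to 50; max(0, 67 - 50) = 17.
Homeowner 2: others sum to 74; max(0, 67 - 74) = 0.
Homeowner 3: others sum to 59; max(0, 67 - 59) = 8.
Homeowner 4: others sum to 52; max(0, 67 - 52) = 15.
Homeowner 5: others sum to 73; max(0, 67 - 73) = 0.
Total collected = 17 + 0 + 8 + 15 + 0 = 40.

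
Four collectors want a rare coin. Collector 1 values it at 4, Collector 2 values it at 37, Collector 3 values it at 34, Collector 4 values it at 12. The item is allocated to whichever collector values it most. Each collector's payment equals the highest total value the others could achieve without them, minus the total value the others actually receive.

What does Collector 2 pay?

Collector 2 has the highest value and receives the item.
Without Collector 2, the item would go to the next-highest value, 34, so the others could achieve 34.
With Collector 2 present and winning, the others receive nothing, so their total is 0.
Payment = 34 - 0 = 34.

34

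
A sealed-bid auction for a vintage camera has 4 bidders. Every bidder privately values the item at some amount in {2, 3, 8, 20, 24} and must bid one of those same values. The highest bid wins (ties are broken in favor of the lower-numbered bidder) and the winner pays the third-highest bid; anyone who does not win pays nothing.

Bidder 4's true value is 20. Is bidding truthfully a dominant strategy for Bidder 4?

Consider the case where Bidder 1 bids 2, Bidder 2 bids 2 and Bidder 3 bids 20.
Truthful bid 20: loses, pays 0, utility 0.
Bid 24 instead: wins, pays 2, utility 20 - 2 = 18.
Since 18 > 0, bidding 24 is strictly better here, so truthful bidding is not dominant.

No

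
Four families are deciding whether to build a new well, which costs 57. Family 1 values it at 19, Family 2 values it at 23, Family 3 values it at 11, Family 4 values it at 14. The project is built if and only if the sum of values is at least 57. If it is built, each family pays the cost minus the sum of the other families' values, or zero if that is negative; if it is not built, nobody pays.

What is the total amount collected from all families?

Total value 67 ≥ cost 57, so it is built.
Family 1: others sum to 48; max(0, 57 - 48) = 9.
Family 2: others sum to 44; max(0, 57 - 44) = 13.
Family 3: others sum to 56; max(0, 57 - 56) = 1.
Family 4: others sum to 53; max(0, 57 - 53) = 4.
Total collected = 9 + 13 + 1 + 4 = 27.

27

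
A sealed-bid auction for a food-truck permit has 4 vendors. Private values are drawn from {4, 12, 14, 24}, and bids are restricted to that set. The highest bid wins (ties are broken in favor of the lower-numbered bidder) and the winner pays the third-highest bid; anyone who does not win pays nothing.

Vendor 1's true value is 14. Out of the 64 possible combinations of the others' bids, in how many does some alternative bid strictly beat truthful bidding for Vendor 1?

Others bid (4, 4, 24): truth gives 0; bid 24 gives 10 > 0. Violating.
Others bid (4, 12, 24): truth gives 0; bid 24 gives 2 > 0. Violating.
Others bid (4, 24, 4): truth gives 0; bid 24 gives 10 > 0. Violating.
Others bid (4, 24, 12): truth gives 0; bid 24 gives 2 > 0. Violating.
Others bid (4, 4, 4): truth gives 10; no alternative beats it.
Others bid (4, 4, 12): truth gives 10; no alternative beats it.
(Checking all 64 profiles: 12 have a profitable deviation, 52 do not.)

12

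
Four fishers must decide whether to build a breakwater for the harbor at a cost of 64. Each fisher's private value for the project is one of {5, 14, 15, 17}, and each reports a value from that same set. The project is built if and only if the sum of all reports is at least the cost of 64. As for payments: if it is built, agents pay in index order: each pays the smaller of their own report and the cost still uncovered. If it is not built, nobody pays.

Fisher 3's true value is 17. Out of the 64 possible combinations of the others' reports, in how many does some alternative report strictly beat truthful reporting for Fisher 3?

4

Others report (15, 17, 17): truth gives 0; report 15 gives 2 > 0. Violating.
Others report (17, 15, 17): truth gives 0; report 15 gives 2 > 0. Violating.
Others report (17, 17, 15): truth gives 0; report 15 gives 2 > 0. Violating.
Others report (17, 17, 17): truth gives 0; report 14 gives 3 > 0. Violating.
Others report (5, 5, 5): truth gives 0; no alternative beats it.
Others report (5, 5, 14): truth gives 0; no alternative beats it.
(Checking all 64 profiles: 4 have a profitable deviation, 60 do not.)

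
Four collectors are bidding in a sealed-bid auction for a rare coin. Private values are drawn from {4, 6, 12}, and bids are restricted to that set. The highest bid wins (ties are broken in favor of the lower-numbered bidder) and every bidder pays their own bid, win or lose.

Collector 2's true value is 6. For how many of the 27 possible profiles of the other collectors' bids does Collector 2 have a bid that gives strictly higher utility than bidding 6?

Others bid (4, 4, 12): truth gives -6; bid 4 gives -4 > -6. Violating.
Others bid (4, 6, 12): truth gives -6; bid 4 gives -4 > -6. Violating.
Others bid (4, 12, 4): truth gives -6; bid 4 gives -4 > -6. Violating.
Others bid (4, 12, 6): truth gives -6; bid 4 gives -4 > -6. Violating.
Others bid (4, 4, 4): truth gives 0; no alternative beats it.
Others bid (4, 4, 6): truth gives 0; no alternative beats it.
(Checking all 27 profiles: 23 have a profitable deviation, 4 do not.)

23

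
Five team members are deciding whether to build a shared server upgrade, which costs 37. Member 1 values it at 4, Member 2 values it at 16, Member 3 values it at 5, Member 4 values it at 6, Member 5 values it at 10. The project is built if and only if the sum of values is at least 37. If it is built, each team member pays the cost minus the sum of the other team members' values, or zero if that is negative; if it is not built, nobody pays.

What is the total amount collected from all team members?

Total value 41 ≥ cost 37, so it is built.
Member 1: others sum to 37; max(0, 37 - 37) = 0.
Member 2: others sum to 25; max(0, 37 - 25) = 12.
Member 3: others sum to 36; max(0, 37 - 36) = 1.
Member 4: others sum to 35; max(0, 37 - 35) = 2.
Member 5: others sum to 31; max(0, 37 - 31) = 6.
Total collected = 0 + 12 + 1 + 2 + 6 = 21.

21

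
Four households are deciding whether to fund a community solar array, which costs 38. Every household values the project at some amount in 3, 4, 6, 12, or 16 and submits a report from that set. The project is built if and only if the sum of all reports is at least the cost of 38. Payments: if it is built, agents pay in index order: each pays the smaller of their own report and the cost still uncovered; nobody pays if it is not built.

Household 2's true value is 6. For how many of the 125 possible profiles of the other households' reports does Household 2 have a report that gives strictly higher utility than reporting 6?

23

Others report (3, 16, 16): truth gives 0; report 3 gives 3 > 0. Violating.
Others report (4, 16, 16): truth gives 0; report 3 gives 3 > 0. Violating.
Others report (6, 12, 16): truth gives 0; report 4 gives 2 > 0. Violating.
Others report (6, 16, 12): truth gives 0; report 4 gives 2 > 0. Violating.
Others report (3, 3, 3): truth gives 0; no alternative beats it.
Others report (3, 3, 4): truth gives 0; no alternative beats it.
(Checking all 125 profiles: 23 have a profitable deviation, 102 do not.)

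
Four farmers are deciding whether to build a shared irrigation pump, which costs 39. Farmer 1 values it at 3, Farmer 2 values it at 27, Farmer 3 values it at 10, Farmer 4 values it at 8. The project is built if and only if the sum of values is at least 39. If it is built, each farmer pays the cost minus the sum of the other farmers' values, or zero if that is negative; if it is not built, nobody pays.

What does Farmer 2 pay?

18

Total value 48 ≥ cost 39, so the project is built.
The other farmers' values sum to 21.
Cost minus that sum is 39 - 21 = 18.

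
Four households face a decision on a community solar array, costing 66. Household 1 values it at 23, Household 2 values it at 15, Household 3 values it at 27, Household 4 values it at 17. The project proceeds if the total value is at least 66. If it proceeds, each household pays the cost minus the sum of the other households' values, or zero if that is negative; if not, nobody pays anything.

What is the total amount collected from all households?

19

Total value 82 ≥ cost 66, so it is built.
Household 1: others sum to 59; max(0, 66 - 59) = 7.
Household 2: others sum to 67; max(0, 66 - 67) = 0.
Household 3: others sum to 55; max(0, 66 - 55) = 11.
Household 4: others sum to 65; max(0, 66 - 65) = 1.
Total collected = 7 + 0 + 11 + 1 = 19.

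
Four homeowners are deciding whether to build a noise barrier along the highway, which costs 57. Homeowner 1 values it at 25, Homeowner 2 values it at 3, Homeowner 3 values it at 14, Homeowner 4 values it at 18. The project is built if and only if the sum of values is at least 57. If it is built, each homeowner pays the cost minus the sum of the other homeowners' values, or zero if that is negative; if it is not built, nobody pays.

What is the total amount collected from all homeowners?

48

Total value 60 ≥ cost 57, so it is built.
Homeowner 1: others sum to 35; max(0, 57 - 35) = 22.
Homeowner 2: others sum to 57; max(0, 57 - 57) = 0.
Homeowner 3: others sum to 46; max(0, 57 - 46) = 11.
Homeowner 4: others sum to 42; max(0, 57 - 42) = 15.
Total collected = 22 + 0 + 11 + 15 = 48.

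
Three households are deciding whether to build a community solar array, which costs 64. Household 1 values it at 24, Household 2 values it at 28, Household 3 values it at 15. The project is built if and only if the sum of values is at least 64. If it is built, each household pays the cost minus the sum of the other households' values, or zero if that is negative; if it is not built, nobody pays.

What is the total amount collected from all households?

Total value 67 ≥ cost 64, so it is built.
Household 1: others sum to 43; max(0, 64 - 43) = 21.
Household 2: others sum to 39; max(0, 64 - 39) = 25.
Household 3: others sum to 52; max(0, 64 - 52) = 12.
Total collected = 21 + 25 + 12 = 58.

58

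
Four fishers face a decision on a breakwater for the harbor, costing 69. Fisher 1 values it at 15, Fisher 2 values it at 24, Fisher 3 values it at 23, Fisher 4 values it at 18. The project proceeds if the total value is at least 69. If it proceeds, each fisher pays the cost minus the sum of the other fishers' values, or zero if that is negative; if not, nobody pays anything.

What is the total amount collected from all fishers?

36

Total value 80 ≥ cost 69, so it is built.
Fisher 1: others sum to 65; max(0, 69 - 65) = 4.
Fisher 2: others sum to 56; max(0, 69 - 56) = 13.
Fisher 3: others sum to 57; max(0, 69 - 57) = 12.
Fisher 4: others sum to 62; max(0, 69 - 62) = 7.
Total collected = 4 + 13 + 12 + 7 = 36.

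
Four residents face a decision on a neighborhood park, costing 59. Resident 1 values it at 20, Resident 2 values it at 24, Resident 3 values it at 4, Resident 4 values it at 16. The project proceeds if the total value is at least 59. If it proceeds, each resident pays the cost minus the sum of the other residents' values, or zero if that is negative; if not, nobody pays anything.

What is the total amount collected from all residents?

Total value 64 ≥ cost 59, so it is built.
Resident 1: others sum to 44; max(0, 59 - 44) = 15.
Resident 2: others sum to 40; max(0, 59 - 40) = 19.
Resident 3: others sum to 60; max(0, 59 - 60) = 0.
Resident 4: others sum to 48; max(0, 59 - 48) = 11.
Total collected = 15 + 19 + 0 + 11 = 45.

45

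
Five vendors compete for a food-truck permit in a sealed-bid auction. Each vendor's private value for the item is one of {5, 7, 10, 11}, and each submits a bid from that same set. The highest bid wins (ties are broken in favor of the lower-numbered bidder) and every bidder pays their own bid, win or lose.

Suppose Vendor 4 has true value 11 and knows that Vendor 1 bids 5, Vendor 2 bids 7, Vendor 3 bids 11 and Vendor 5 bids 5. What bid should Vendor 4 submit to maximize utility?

5

Bid 5: loses but pays 5, utility -5.
Bid 7: loses but pays 7, utility -7.
Bid 10: loses but pays 10, utility -10.
Bid 11: loses but pays 11, utility -11.
The best choice is 5 with utility -5.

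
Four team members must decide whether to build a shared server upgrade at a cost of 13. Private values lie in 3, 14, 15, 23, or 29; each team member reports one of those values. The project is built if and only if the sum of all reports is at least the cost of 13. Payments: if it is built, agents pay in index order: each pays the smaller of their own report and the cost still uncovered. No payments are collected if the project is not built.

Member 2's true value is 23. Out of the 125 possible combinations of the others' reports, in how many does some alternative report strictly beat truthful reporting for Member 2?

Others report (3, 3, 14): truth gives 13; report 3 gives 20 > 13. Violating.
Others report (3, 3, 15): truth gives 13; report 3 gives 20 > 13. Violating.
Others report (3, 3, 23): truth gives 13; report 3 gives 20 > 13. Violating.
Others report (3, 3, 29): truth gives 13; report 3 gives 20 > 13. Violating.
Others report (3, 3, 3): truth gives 13; no alternative beats it.
Others report (14, 3, 3): truth gives 23; no alternative beats it.
(Checking all 125 profiles: 24 have a profitable deviation, 101 do not.)

24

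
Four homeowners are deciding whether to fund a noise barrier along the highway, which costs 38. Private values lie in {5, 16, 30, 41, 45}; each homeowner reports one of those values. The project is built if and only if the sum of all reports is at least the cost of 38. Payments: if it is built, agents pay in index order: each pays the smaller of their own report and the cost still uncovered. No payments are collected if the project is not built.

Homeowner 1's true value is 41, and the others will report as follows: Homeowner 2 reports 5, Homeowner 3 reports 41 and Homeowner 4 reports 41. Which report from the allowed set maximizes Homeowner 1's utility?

5

Report 5: project built, pays 5, utility 41 - 5 = 36.
Report 16: project built, pays 16, utility 41 - 16 = 25.
Report 30: project built, pays 30, utility 41 - 30 = 11.
Report 41: project built, pays 38, utility 41 - 38 = 3.
Report 45: project built, pays 38, utility 41 - 38 = 3.
The best choice is 5 with utility 36.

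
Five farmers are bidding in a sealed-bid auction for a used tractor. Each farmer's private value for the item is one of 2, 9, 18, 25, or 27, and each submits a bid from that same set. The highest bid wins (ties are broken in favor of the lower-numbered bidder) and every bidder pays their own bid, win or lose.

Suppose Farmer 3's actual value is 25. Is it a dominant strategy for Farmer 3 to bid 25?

No

Consider the case where Farmer 1 bids 2, Farmer 2 bids 2, Farmer 4 bids 2 and Farmer 5 bids 2.
Truthful bid 25: wins, pays 25, utility 25 - 25 = 0.
Bid 9 instead: wins, pays 9, utility 25 - 9 = 16.
Since 16 > 0, bidding 9 is strictly better here, so truthful bidding is not dominant.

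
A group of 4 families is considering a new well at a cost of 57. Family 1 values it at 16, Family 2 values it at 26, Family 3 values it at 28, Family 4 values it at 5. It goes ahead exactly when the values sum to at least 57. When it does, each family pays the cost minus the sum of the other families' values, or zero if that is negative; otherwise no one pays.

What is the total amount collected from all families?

18

Total value 75 ≥ cost 57, so it is built.
Family 1: others sum to 59; max(0, 57 - 59) = 0.
Family 2: others sum to 49; max(0, 57 - 49) = 8.
Family 3: others sum to 47; max(0, 57 - 47) = 10.
Family 4: others sum to 70; max(0, 57 - 70) = 0.
Total collected = 0 + 8 + 10 + 0 = 18.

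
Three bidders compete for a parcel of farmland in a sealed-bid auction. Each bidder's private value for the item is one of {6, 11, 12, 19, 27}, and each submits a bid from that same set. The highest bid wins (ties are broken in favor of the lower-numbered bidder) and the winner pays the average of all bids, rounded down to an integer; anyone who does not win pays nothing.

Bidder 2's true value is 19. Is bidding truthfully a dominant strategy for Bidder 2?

Consider the case where Bidder 1 bids 6 and Bidder 3 bids 6.
Truthful bid 19: wins, pays 10, utility 19 - 10 = 9.
Bid 11 instead: wins, pays 7, utility 19 - 7 = 12.
Since 12 > 9, bidding 11 is strictly better here, so truthful bidding is not dominant.

No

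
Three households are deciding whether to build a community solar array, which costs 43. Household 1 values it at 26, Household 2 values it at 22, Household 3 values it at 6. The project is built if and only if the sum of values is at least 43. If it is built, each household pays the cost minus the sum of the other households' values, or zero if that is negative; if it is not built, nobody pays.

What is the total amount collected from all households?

26

Total value 54 ≥ cost 43, so it is built.
Household 1: others sum to 28; max(0, 43 - 28) = 15.
Household 2: others sum to 32; max(0, 43 - 32) = 11.
Household 3: others sum to 48; max(0, 43 - 48) = 0.
Total collected = 15 + 11 + 0 = 26.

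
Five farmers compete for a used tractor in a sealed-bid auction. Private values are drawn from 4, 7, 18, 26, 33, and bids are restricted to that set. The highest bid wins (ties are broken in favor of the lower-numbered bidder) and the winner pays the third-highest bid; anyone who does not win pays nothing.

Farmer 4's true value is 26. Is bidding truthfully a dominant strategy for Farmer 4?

Consider the case where Farmer 1 bids 4, Farmer 2 bids 4, Farmer 3 bids 4 and Farmer 5 bids 33.
Truthful bid 26: loses, pays 0, utility 0.
Bid 33 instead: wins, pays 4, utility 26 - 4 = 22.
Since 22 > 0, bidding 33 is strictly better here, so truthful bidding is not dominant.

No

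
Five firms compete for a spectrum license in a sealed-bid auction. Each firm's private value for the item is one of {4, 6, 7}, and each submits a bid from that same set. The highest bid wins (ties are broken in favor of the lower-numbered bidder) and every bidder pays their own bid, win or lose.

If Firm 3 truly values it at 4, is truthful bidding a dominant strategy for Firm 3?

Consider the case where Firm 1 bids 4, Firm 2 bids 4, Firm 4 bids 4 and Firm 5 bids 4.
Truthful bid 4: loses but pays 4, utility -4.
Bid 6 instead: wins, pays 6, utility 4 - 6 = -2.
Since -2 > -4, bidding 6 is strictly better here, so truthful bidding is not dominant.

No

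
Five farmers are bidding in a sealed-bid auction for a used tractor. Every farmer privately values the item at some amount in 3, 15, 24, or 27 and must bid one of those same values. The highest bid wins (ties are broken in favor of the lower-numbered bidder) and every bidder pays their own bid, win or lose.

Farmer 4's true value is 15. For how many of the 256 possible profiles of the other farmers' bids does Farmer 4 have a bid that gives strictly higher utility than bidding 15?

254

Others bid (3, 3, 3, 24): truth gives -15; bid 3 gives -3 > -15. Violating.
Others bid (3, 3, 3, 27): truth gives -15; bid 3 gives -3 > -15. Violating.
Others bid (3, 3, 15, 3): truth gives -15; bid 3 gives -3 > -15. Violating.
Others bid (3, 3, 15, 15): truth gives -15; bid 3 gives -3 > -15. Violating.
Others bid (3, 3, 3, 3): truth gives 0; no alternative beats it.
Others bid (3, 3, 3, 15): truth gives 0; no alternative beats it.
(Checking all 256 profiles: 254 have a profitable deviation, 2 do not.)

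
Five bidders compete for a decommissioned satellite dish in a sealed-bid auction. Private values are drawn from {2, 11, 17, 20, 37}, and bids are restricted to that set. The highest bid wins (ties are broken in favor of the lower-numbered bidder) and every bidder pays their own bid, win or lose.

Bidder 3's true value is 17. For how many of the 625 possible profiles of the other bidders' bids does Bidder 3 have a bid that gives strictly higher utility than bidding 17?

593

Others bid (2, 2, 2, 2): truth gives 0; bid 11 gives 6 > 0. Violating.
Others bid (2, 2, 2, 11): truth gives 0; bid 11 gives 6 > 0. Violating.
Others bid (2, 2, 2, 20): truth gives -17; bid 2 gives -2 > -17. Violating.
Others bid (2, 2, 2, 37): truth gives -17; bid 2 gives -2 > -17. Violating.
Others bid (2, 2, 2, 17): truth gives 0; no alternative beats it.
Others bid (2, 2, 11, 17): truth gives 0; no alternative beats it.
(Checking all 625 profiles: 593 have a profitable deviation, 32 do not.)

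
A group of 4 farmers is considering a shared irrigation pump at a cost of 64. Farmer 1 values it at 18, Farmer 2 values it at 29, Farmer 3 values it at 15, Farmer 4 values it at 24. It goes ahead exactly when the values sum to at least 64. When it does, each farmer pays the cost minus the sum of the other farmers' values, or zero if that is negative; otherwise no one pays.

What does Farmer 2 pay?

7

Total value 86 ≥ cost 64, so the project is built.
The other farmers' values sum to 57.
Cost minus that sum is 64 - 57 = 7.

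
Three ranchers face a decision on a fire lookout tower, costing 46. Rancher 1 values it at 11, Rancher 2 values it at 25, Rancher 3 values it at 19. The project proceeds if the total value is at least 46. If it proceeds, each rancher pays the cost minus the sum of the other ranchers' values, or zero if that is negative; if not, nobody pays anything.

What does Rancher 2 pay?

Total value 55 ≥ cost 46, so the project is built.
The other ranchers' values sum to 30.
Cost minus that sum is 46 - 30 = 16.

16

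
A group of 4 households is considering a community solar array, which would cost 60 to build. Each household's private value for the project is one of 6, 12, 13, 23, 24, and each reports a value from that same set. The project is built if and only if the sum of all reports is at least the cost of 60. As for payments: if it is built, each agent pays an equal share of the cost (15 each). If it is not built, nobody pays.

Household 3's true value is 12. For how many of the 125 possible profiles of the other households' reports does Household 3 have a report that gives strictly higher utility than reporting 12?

Others report (6, 23, 23): truth gives -3; report 6 gives 0 > -3. Violating.
Others report (6, 23, 24): truth gives -3; report 6 gives 0 > -3. Violating.
Others report (6, 24, 23): truth gives -3; report 6 gives 0 > -3. Violating.
Others report (12, 12, 24): truth gives -3; report 6 gives 0 > -3. Violating.
Others report (6, 6, 6): truth gives 0; no alternative beats it.
Others report (6, 6, 12): truth gives 0; no alternative beats it.
(Checking all 125 profiles: 30 have a profitable deviation, 95 do not.)

30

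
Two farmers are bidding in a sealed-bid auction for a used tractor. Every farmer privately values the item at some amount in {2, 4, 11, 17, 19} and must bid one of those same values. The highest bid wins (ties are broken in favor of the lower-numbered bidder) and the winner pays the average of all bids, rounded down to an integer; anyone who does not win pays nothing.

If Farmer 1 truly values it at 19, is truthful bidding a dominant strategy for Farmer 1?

Consider the case where Farmer 2 bids 2.
Truthful bid 19: wins, pays 10, utility 19 - 10 = 9.
Bid 2 instead: wins, pays 2, utility 19 - 2 = 17.
Since 17 > 9, bidding 2 is strictly better here, so truthful bidding is not dominant.

No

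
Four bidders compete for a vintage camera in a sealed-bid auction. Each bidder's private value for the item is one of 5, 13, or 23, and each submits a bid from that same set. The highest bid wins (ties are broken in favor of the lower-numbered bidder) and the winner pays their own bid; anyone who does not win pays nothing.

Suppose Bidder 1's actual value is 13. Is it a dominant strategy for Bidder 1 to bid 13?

No

Consider the case where Bidder 2 bids 5, Bidder 3 bids 5 and Bidder 4 bids 5.
Truthful bid 13: wins, pays 13, utility 13 - 13 = 0.
Bid 5 instead: wins, pays 5, utility 13 - 5 = 8.
Since 8 > 0, bidding 5 is strictly better here, so truthful bidding is not dominant.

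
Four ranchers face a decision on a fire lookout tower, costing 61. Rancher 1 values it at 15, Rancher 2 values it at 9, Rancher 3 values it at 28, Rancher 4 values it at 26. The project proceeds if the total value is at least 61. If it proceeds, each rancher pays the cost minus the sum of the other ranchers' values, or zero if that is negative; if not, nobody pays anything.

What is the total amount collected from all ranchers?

20

Total value 78 ≥ cost 61, so it is built.
Rancher 1: others sum to 63; max(0, 61 - 63) = 0.
Rancher 2: others sum to 69; max(0, 61 - 69) = 0.
Rancher 3: others sum to 50; max(0, 61 - 50) = 11.
Rancher 4: others sum to 52; max(0, 61 - 52) = 9.
Total collected = 0 + 0 + 11 + 9 = 20.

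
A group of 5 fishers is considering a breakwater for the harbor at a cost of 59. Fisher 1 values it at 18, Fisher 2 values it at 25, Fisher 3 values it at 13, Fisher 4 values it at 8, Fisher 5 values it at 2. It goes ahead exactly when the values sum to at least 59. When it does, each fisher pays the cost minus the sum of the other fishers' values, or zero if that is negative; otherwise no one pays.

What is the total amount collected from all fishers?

Total value 66 ≥ cost 59, so it is built.
Fisher 1: others sum to 48; max(0, 59 - 48) = 11.
Fisher 2: others sum to 41; max(0, 59 - 41) = 18.
Fisher 3: others sum to 53; max(0, 59 - 53) = 6.
Fisher 4: others sum to 58; max(0, 59 - 58) = 1.
Fisher 5: others sum to 64; max(0, 59 - 64) = 0.
Total collected = 11 + 18 + 6 + 1 + 0 = 36.

36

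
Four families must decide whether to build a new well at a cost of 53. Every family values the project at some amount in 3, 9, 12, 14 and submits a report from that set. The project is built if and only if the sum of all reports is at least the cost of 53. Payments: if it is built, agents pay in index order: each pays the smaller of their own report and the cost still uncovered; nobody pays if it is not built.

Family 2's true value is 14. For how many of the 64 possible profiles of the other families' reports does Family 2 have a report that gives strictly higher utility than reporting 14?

Others report (14, 14, 14): truth gives 0; report 12 gives 2 > 0. Violating.
Others report (3, 3, 3): truth gives 0; no alternative beats it.
Others report (3, 3, 9): truth gives 0; no alternative beats it.
(Checking all 64 profiles: 1 has a profitable deviation, 63 do not.)

1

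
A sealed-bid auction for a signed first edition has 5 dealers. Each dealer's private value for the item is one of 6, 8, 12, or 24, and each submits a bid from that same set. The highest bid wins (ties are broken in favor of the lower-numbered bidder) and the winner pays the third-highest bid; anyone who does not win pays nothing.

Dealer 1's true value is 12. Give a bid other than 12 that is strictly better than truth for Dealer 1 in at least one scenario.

24

Suppose Dealer 2 bids 6, Dealer 3 bids 6, Dealer 4 bids 6 and Dealer 5 bids 24.
Bid 12: loses, pays 0, utility 0.
Bid 24: wins, pays 6, utility 12 - 6 = 6.
So bidding 24 beats truth here (6 > 0).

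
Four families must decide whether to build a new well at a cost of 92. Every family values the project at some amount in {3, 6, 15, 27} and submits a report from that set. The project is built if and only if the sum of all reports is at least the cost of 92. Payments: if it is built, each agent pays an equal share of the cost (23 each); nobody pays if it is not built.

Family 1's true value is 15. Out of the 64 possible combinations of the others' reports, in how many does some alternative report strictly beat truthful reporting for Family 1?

1

Others report (27, 27, 27): truth gives -8; report 3 gives 0 > -8. Violating.
Others report (3, 3, 3): truth gives 0; no alternative beats it.
Others report (3, 3, 6): truth gives 0; no alternative beats it.
(Checking all 64 profiles: 1 has a profitable deviation, 63 do not.)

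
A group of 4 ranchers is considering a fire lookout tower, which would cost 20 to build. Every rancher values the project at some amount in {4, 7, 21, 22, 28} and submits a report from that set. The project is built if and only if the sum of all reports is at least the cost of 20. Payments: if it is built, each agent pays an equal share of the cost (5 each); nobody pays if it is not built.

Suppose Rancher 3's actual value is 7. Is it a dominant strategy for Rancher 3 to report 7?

Consider the case where Rancher 1 reports 4, Rancher 2 reports 4 and Rancher 4 reports 4.
Truthful report 7: project not built, utility 0.
Report 21 instead: project built, pays 5, utility 7 - 5 = 2.
Since 2 > 0, reporting 21 is strictly better here, so truthful reporting is not dominant.

No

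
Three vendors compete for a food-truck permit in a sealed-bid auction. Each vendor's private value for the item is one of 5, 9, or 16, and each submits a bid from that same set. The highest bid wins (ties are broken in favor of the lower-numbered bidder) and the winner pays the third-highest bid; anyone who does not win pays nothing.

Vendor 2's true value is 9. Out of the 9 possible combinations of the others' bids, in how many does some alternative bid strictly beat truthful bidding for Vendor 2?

2

Others bid (5, 16): truth gives 0; bid 16 gives 4 > 0. Violating.
Others bid (9, 5): truth gives 0; bid 16 gives 4 > 0. Violating.
Others bid (5, 5): truth gives 4; no alternative beats it.
Others bid (5, 9): truth gives 4; no alternative beats it.
(Checking all 9 profiles: 2 have a profitable deviation, 7 do not.)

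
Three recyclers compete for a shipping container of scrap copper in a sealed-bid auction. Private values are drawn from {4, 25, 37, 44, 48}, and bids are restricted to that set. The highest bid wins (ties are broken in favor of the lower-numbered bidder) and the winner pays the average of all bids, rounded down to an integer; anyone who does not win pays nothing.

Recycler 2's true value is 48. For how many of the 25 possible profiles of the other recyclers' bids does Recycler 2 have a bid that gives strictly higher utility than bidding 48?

12

Others bid (4, 4): truth gives 30; bid 25 gives 37 > 30. Violating.
Others bid (4, 25): truth gives 23; bid 25 gives 30 > 23. Violating.
Others bid (4, 37): truth gives 19; bid 37 gives 22 > 19. Violating.
Others bid (4, 44): truth gives 16; bid 44 gives 18 > 16. Violating.
Others bid (4, 48): truth gives 15; no alternative beats it.
Others bid (25, 48): truth gives 8; no alternative beats it.
(Checking all 25 profiles: 12 have a profitable deviation, 13 do not.)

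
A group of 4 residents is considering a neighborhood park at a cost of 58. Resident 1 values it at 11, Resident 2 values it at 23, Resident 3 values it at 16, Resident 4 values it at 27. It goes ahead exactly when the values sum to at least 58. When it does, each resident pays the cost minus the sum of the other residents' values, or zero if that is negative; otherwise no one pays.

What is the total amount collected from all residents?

12

Total value 77 ≥ cost 58, so it is built.
Resident 1: others sum to 66; max(0, 58 - 66) = 0.
Resident 2: others sum to 54; max(0, 58 - 54) = 4.
Resident 3: others sum to 61; max(0, 58 - 61) = 0.
Resident 4: others sum to 50; max(0, 58 - 50) = 8.
Total collected = 0 + 4 + 0 + 8 = 12.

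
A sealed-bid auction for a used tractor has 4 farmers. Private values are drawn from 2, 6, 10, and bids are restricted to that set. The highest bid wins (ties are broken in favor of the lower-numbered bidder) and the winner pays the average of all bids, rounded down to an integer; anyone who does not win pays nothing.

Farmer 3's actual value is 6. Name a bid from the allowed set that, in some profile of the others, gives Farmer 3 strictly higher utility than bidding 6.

10

Suppose Farmer 1 bids 2, Farmer 2 bids 6 and Farmer 4 bids 2.
Bid 6: loses, pays 0, utility 0.
Bid 10: wins, pays 5, utility 6 - 5 = 1.
So bidding 10 beats truth here (1 > 0).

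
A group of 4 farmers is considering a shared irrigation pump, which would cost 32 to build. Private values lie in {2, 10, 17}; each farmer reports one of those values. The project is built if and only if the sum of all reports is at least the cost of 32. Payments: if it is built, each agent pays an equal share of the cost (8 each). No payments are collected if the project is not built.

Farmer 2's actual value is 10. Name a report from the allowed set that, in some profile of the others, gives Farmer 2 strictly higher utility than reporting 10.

Suppose Farmer 1 reports 2, Farmer 3 reports 2 and Farmer 4 reports 17.
Report 10: project not built, utility 0.
Report 17: project built, pays 8, utility 10 - 8 = 2.
So reporting 17 beats truth here (2 > 0).

17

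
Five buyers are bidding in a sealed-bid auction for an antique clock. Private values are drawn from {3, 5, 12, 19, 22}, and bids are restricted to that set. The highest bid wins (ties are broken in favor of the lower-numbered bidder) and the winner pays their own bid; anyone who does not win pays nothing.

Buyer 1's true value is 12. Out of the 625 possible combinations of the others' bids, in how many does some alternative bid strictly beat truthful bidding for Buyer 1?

16

Others bid (3, 3, 3, 3): truth gives 0; bid 3 gives 9 > 0. Violating.
Others bid (3, 3, 3, 5): truth gives 0; bid 5 gives 7 > 0. Violating.
Others bid (3, 3, 5, 3): truth gives 0; bid 5 gives 7 > 0. Violating.
Others bid (3, 3, 5, 5): truth gives 0; bid 5 gives 7 > 0. Violating.
Others bid (3, 3, 3, 12): truth gives 0; no alternative beats it.
Others bid (3, 3, 3, 19): truth gives 0; no alternative beats it.
(Checking all 625 profiles: 16 have a profitable deviation, 609 do not.)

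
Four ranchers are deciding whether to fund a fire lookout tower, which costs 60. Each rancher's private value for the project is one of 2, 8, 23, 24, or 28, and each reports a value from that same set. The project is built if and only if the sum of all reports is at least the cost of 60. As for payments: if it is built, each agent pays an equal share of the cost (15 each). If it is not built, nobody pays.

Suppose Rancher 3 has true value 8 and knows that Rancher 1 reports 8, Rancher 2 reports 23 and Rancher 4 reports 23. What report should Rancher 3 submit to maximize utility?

2

Report 2: project not built, utility 0.
Report 8: project built, pays 15, utility 8 - 15 = -7.
Report 23: project built, pays 15, utility 8 - 15 = -7.
Report 24: project built, pays 15, utility 8 - 15 = -7.
Report 28: project built, pays 15, utility 8 - 15 = -7.
The best choice is 2 with utility 0.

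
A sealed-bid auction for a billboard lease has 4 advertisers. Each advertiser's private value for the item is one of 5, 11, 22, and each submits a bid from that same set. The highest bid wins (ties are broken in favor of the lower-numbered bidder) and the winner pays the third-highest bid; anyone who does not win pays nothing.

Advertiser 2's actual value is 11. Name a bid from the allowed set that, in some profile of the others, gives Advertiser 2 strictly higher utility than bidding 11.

22

Suppose Advertiser 1 bids 5, Advertiser 3 bids 5 and Advertiser 4 bids 22.
Bid 11: loses, pays 0, utility 0.
Bid 22: wins, pays 5, utility 11 - 5 = 6.
So bidding 22 beats truth here (6 > 0).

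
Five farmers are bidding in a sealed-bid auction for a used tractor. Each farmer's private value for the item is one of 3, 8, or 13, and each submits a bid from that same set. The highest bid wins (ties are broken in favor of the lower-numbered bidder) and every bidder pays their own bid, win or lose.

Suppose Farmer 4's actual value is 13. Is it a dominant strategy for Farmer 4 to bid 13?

No

Consider the case where Farmer 1 bids 3, Farmer 2 bids 3, Farmer 3 bids 3 and Farmer 5 bids 3.
Truthful bid 13: wins, pays 13, utility 13 - 13 = 0.
Bid 8 instead: wins, pays 8, utility 13 - 8 = 5.
Since 5 > 0, bidding 8 is strictly better here, so truthful bidding is not dominant.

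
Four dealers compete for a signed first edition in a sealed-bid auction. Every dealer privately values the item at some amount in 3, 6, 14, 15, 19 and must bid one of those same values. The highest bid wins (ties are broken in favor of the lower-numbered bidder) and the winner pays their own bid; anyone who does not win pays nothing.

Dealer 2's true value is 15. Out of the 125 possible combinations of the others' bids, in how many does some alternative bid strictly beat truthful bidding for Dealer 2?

Others bid (3, 3, 3): truth gives 0; bid 6 gives 9 > 0. Violating.
Others bid (3, 3, 6): truth gives 0; bid 6 gives 9 > 0. Violating.
Others bid (3, 3, 14): truth gives 0; bid 14 gives 1 > 0. Violating.
Others bid (3, 6, 3): truth gives 0; bid 6 gives 9 > 0. Violating.
Others bid (3, 3, 15): truth gives 0; no alternative beats it.
Others bid (3, 3, 19): truth gives 0; no alternative beats it.
(Checking all 125 profiles: 18 have a profitable deviation, 107 do not.)

18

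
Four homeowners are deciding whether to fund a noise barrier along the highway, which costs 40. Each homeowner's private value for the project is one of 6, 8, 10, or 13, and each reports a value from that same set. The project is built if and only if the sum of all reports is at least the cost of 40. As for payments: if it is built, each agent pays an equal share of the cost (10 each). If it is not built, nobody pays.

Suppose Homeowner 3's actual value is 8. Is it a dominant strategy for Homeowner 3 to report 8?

No

Consider the case where Homeowner 1 reports 6, Homeowner 2 reports 13 and Homeowner 4 reports 13.
Truthful report 8: project built, pays 10, utility 8 - 10 = -2.
Report 6 instead: project not built, utility 0.
Since 0 > -2, reporting 6 is strictly better here, so truthful reporting is not dominant.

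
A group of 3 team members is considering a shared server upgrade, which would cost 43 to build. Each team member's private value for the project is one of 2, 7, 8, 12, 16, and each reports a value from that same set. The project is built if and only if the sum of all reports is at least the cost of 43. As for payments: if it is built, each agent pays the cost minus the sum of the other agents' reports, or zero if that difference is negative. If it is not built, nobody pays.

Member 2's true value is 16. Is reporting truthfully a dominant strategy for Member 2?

Yes

Check each profile of the others' reports and compare truth against every alternative report.
Others report (12, 16): truth gives 1, best alternative gives 0.
Others report (16, 12): truth gives 1, best alternative gives 0.
Others report (16, 16): truth gives 5, best alternative gives 5.
Others report (2, 2): truth gives 0, best alternative gives 0.
Others report (2, 7): truth gives 0, best alternative gives 0.
Others report (2, 8): truth gives 0, best alternative gives 0.
(Remaining 19 profiles checked similarly; truth is weakly best in each.)
In every case the truthful report is at least as good as any alternative, so it is a dominant strategy.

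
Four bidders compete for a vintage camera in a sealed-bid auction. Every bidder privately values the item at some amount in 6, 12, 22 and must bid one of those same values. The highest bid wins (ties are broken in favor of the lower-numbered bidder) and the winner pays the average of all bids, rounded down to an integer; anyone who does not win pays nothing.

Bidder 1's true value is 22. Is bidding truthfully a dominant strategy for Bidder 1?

No

Consider the case where Bidder 2 bids 6, Bidder 3 bids 6 and Bidder 4 bids 6.
Truthful bid 22: wins, pays 10, utility 22 - 10 = 12.
Bid 6 instead: wins, pays 6, utility 22 - 6 = 16.
Since 16 > 12, bidding 6 is strictly better here, so truthful bidding is not dominant.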